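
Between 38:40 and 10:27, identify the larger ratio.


38/40 = 0.9500
10/27 = 0.3704
0.9500 > 0.3704, so 38:40 is greater
= 38:40

38:40


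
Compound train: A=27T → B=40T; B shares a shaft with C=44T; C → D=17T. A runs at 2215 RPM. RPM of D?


Stage 1: RPM_B = RPM_A × t_A/t_B = 2215 × 27/40 = 59805/40 ≈ 1495.13
B and C share a shaft → RPM_C = RPM_B
Stage 2: RPM_D = RPM_C × t_C/t_D = RPM_A × (t_A×t_C)/(t_B×t_D)
Overall ratio = (27×44)/(40×17) = 1188/680
RPM_D = 2215 × 1188/680 = 2631420/680
≈ 3869.74 RPM

3869.74 RPM


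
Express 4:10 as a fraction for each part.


Total parts = 4 + 10 = 14
First part: 4/14 = 2/7
Second part: 10/14 = 5/7
= 2/7 and 5/7

2/7 and 5/7


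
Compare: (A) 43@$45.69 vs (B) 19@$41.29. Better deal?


Deal A: $45.69/43 = $1.0626/unit
Deal B: $41.29/19 = $2.1732/unit
A is cheaper per unit
= Deal A

Deal A


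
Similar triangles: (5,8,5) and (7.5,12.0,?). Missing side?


Scale factor = 7.5/5 = 1.5
Missing side = 5 × 1.5
= 7.5

7.5


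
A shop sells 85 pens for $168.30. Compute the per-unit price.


Unit rate = total / quantity
= 168.30 / 85
= $1.98 per unit

$1.98 per unit


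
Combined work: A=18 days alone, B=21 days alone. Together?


Rate of A = 1/18 per day
Rate of B = 1/21 per day
Combined rate = 1/18 + 1/21 = 39/378 ≈ 0.1032 per day
Days = 1 / combined rate = 378/39
≈ 9.69 days

9.69 days


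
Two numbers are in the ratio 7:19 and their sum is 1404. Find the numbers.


Let A = 7k, B = 19k.
7k + 19k = 1404
26k = 1404 → k = 1404/26 = 54
A = 7×54 = 378, B = 19×54 = 1026
= A = 378, B = 1026

A = 378, B = 1026


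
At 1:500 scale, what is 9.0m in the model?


Model size = real / scale
= 9.0 / 500
= 0.0180 m

0.0180 m


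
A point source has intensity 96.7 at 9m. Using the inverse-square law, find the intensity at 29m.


I₁d₁² = I₂d₂²
I₂ = I₁ × (d₁/d₂)²
= 96.7 × (9/29)²
= 96.7 × 81/841
= 7832.7/841
≈ 9.3136

9.3136


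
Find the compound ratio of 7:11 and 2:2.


Compound ratio = (7×2) : (11×2)
= 14:22
GCD = 2
= 7:11

7:11


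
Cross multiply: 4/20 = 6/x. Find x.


Cross multiply: 4 × x = 20 × 6
4x = 120
x = 120 / 4
= 30.00

30.00


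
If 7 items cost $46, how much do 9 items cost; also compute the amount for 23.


Direct proportion: y/x = constant
k = 46/7 ≈ 6.5714
y at x=9: k × 9 = 46 × 9 / 7 = 414/7 ≈ 59.14
y at x=23: k × 23 = 46 × 23 / 7 = 1058/7 ≈ 151.14
= 59.14 and 151.14

59.14 and 151.14


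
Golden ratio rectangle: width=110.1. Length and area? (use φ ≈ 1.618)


φ = (1 + √5) / 2 ≈ 1.618
Length = width × φ = 110.1 × 1.618 = 178.1418
≈ 178.14
Area = width × length = 110.1 × 178.1418 = 19613.41218 ≈ 19613.41
= Length: 178.14, Area: 19613.41

Length: 178.14, Area: 19613.41


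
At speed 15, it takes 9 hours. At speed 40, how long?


Inverse proportion: x × y = constant
k = 15 × 9 = 135
y₂ = k / 40 = 135 / 40
= 3.38

3.38


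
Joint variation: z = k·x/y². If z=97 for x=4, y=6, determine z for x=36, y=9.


z = k·x/y²
Solve for k using the known point: k = z·y²/x = 97×36/4 = 3492/4 = 873.0000
Now evaluate at x=36, y=9:
z = k × 36 / 81 = (3492 × 36) / (4 × 81) = 125712/324
= 388.0000

388.0000


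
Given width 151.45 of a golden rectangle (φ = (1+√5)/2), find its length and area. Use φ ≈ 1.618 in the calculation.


φ = (1 + √5) / 2 ≈ 1.618
Length = width × φ = 151.45 × 1.618 = 245.0461
≈ 245.05
Area = width × length = 151.45 × 245.0461 = 37112.231845 ≈ 37112.23
= Length: 245.05, Area: 37112.23

Length: 245.05, Area: 37112.23


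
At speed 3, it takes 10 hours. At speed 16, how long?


Inverse proportion: x × y = constant
k = 3 × 10 = 30
y₂ = k / 16 = 30 / 16
= 1.88

1.88


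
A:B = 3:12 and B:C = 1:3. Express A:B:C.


Match B: multiply A:B by 1 → 3:12
Multiply B:C by 12 → 12:36
Combined: 3:12:36
GCD = 3
= 1:4:12

1:4:12


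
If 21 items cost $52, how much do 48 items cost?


Direct proportion: y/x = constant
k = 52/21 ≈ 2.4762
y₂ = k × 48 = 52 × 48 / 21 = 2496/21
≈ 118.86

118.86


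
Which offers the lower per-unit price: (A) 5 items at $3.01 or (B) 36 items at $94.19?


Deal A: $3.01/5 = $0.6020/unit
Deal B: $94.19/36 = $2.6164/unit
A is cheaper per unit
= Deal A

Deal A


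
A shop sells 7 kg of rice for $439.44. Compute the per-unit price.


Unit rate = total / quantity
= 439.44 / 7
= $62.78 per unit

$62.78 per unit


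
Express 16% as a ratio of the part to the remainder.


16% means 16 parts out of 100; remainder = 84
Part : remainder = 16:84
GCD = 4
= 4:21

4:21


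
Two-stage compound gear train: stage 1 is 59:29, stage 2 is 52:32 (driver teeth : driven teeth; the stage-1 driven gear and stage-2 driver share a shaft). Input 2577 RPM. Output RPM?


Stage 1: RPM_B = RPM_A × t_A/t_B = 2577 × 59/29 = 152043/29 ≈ 5242.86
B and C share a shaft → RPM_C = RPM_B
Stage 2: RPM_D = RPM_C × t_C/t_D = RPM_A × (t_A×t_C)/(t_B×t_D)
Overall ratio = (59×52)/(29×32) = 3068/928
RPM_D = 2577 × 3068/928 = 7906236/928
≈ 8519.65 RPM

8519.65 RPM


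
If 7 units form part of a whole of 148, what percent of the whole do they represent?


Percentage = (part / whole) × 100
= (7 / 148) × 100
≈ 4.73%

4.73%


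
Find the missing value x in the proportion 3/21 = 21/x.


Cross multiply: 3 × x = 21 × 21
3x = 441
x = 441 / 3
= 147.00

147.00


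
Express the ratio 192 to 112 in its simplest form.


GCD(192, 112) = 16
192/16 : 112/16
= 12:7

12:7


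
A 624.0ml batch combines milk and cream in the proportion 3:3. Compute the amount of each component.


Total parts = 3 + 3 = 6
milk: 624.0 × 3/6 = 312.0ml
cream: 624.0 × 3/6 = 312.0ml
= 312.0ml and 312.0ml

312.0ml and 312.0ml


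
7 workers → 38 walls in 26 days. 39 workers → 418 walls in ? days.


Days ∝ work / workers, so d₂ = d₁ × (m₁/m₂) × (w₂/w₁)
Workers factor (inverse): 7/39 ≈ 0.1795
Work factor (direct): 418/38 = 11.0000
d₂ = 26 × 7/39 × 418/38 = (26 × 7 × 418) / (39 × 38) = 76076/1482
≈ 51.33 days

51.33 days


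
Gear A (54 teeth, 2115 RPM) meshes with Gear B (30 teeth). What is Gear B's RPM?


Gear ratio = 54:30 = 9:5
RPM_B = RPM_A × (teeth_A / teeth_B)
= 2115 × (54/30)
= 3807.0 RPM

3807.0 RPM


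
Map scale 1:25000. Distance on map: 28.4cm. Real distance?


Real distance = map distance × scale
= 28.4cm × 25000
= 710000 cm = 7100.0 m
= 7.100 km

7.100 km


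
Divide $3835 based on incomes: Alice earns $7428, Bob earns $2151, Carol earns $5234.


Total income = 7428 + 2151 + 5234 = $14813
Alice: $3835 × 7428/14813 = $1923.07
Bob: $3835 × 2151/14813 = $556.88
Carol: $3835 × 5234/14813 = $1355.05
= Alice: $1923.07, Bob: $556.88, Carol: $1355.05

Alice: $1923.07, Bob: $556.88, Carol: $1355.05


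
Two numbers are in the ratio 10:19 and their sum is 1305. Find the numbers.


Let A = 10k, B = 19k.
10k + 19k = 1305
29k = 1305 → k = 1305/29 = 45
A = 10×45 = 450, B = 19×45 = 855
= A = 450, B = 855

A = 450, B = 855


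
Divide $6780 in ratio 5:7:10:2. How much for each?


Total parts = 5 + 7 + 10 + 2 = 24
Part 1: 6780 × 5/24 = 1412.50
Part 2: 6780 × 7/24 = 1977.50
Part 3: 6780 × 10/24 = 2825.00
Part 4: 6780 × 2/24 = 565.00
= Part 1: $1412.50, Part 2: $1977.50, Part 3: $2825.00, Part 4: $565.00

Part 1: $1412.50, Part 2: $1977.50, Part 3: $2825.00, Part 4: $565.00


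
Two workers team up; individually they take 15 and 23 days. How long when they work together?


Rate of A = 1/15 per day
Rate of B = 1/23 per day
Combined rate = 1/15 + 1/23 = 38/345 ≈ 0.1101 per day
Days = 1 / combined rate = 345/38
≈ 9.08 days

9.08 days


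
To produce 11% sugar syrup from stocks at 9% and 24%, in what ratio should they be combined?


Let x parts of 9% mix with y parts of 24%.
9x + 24y = 11(x + y)
9x + 24y = 11x + 11y
x(9 - 11) = y(11 - 24)
x/y = (24 - 11)/(11 - 9) = 13/2
Simplify: 13:2
= 13:2

13:2


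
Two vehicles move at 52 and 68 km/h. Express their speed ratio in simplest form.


Ratio = 52:68
GCD = 4
Simplified = 13:17
Time ratio (same distance) = 17:13
Speed ratio = 13:17

13:17


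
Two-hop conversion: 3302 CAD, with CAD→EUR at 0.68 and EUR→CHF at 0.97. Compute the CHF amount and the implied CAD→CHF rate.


Step 1: 3302 CAD × 0.68 = 2245.36 EUR
Step 2: 2245.36 EUR × 0.97 = 2178.00 CHF
Implied rate CAD→CHF = 0.68 × 0.97 = 0.6596
= 2178.00 CHF; implied rate 0.6596 CHF/CAD

2178.00 CHF; implied rate 0.6596 CHF/CAD


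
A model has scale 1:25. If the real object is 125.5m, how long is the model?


Model size = real / scale
= 125.5 / 25
= 5.0200 m

5.0200 m


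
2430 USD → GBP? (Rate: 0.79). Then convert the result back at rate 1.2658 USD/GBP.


Amount × rate = 2430 × 0.79 = 1919.70 GBP
Round-trip: 1919.70 × 1.2658 = 2429.96 USD
= 1919.70 GBP, then 2429.96 USD

1919.70 GBP, then 2429.96 USD


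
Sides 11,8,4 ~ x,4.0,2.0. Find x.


Scale factor = 4.0/8 = 0.5
Missing side = 11 × 0.5
= 5.5

5.5


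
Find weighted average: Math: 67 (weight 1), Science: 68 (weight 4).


Numerator = 67×1 + 68×4
= 67 + 272
= 339
Total weight = 5
Weighted avg = 339/5
= 67.80

67.80


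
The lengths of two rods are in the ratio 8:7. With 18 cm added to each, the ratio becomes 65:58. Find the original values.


Let A = 8k, B = 7k.
(8k + 18) / (7k + 18) = 65/58
Cross-multiply: 58(8k + 18) = 65(7k + 18)
464k + 1044 = 455k + 1170
464k - 455k = 1170 - 1044
9k = 126
k = 126/9 = 14
A = 8×14 = 112, B = 7×14 = 98
= A = 112, B = 98

A = 112, B = 98


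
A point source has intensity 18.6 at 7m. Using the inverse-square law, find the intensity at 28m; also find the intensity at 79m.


I₁d₁² = I₂d₂²
I at 28m = 18.6 × (7/28)² = 18.6 × 49/784 = 911.4/784 = 1.1625
I at 79m = 18.6 × (7/79)² = 18.6 × 49/6241 = 911.4/6241 ≈ 0.1460
= 1.1625 and 0.1460

1.1625 and 0.1460


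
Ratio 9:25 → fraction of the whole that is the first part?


Total parts = 9 + 25 = 34
First part: 9/34 = 9/34
= 9/34

9/34


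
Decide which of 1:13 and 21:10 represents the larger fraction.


1/13 = 0.0769
21/10 = 2.1000
0.0769 < 2.1000, so 1:13 is less
= 21:10

21:10


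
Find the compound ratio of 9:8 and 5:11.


Compound ratio = (9×5) : (8×11)
= 45:88
GCD = 1
= 45:88

45:88


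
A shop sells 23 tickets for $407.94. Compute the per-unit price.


Unit rate = total / quantity
= 407.94 / 23
= $17.74 per unit

$17.74 per unit


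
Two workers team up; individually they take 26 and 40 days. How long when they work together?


Rate of A = 1/26 per day
Rate of B = 1/40 per day
Combined rate = 1/26 + 1/40 = 66/1040 ≈ 0.0635 per day
Days = 1 / combined rate = 1040/66
≈ 15.76 days

15.76 days


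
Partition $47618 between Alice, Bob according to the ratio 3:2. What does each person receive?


Total parts = 3 + 2 = 5
Alice: 47618 × 3/5 = 28570.80
Bob: 47618 × 2/5 = 19047.20
= Alice: $28570.80, Bob: $19047.20

Alice: $28570.80, Bob: $19047.20


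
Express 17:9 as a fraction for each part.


Total parts = 17 + 9 = 26
First part: 17/26 = 17/26
Second part: 9/26 = 9/26
= 17/26 and 9/26

17/26 and 9/26


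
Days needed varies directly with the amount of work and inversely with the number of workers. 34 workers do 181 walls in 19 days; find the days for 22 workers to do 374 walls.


Days ∝ work / workers, so d₂ = d₁ × (m₁/m₂) × (w₂/w₁)
Workers factor (inverse): 34/22 ≈ 1.5455
Work factor (direct): 374/181 ≈ 2.0663
d₂ = 19 × 34/22 × 374/181 = (19 × 34 × 374) / (22 × 181) = 241604/3982
≈ 60.67 days

60.67 days


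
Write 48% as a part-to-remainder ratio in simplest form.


48% means 48 parts out of 100; remainder = 52
Part : remainder = 48:52
GCD = 4
= 12:13

12:13


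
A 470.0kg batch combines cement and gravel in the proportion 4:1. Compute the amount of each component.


Total parts = 4 + 1 = 5
cement: 470.0 × 4/5 = 376.0kg
gravel: 470.0 × 1/5 = 94.0kg
= 376.0kg and 94.0kg

376.0kg and 94.0kg


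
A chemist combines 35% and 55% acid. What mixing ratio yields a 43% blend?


Let x parts of 35% mix with y parts of 55%.
35x + 55y = 43(x + y)
35x + 55y = 43x + 43y
x(35 - 43) = y(43 - 55)
x/y = (55 - 43)/(43 - 35) = 12/8
Simplify: 3:2
= 3:2

3:2


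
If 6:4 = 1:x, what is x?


Cross multiply: 6 × x = 4 × 1
6x = 4
x = 4 / 6
= 0.67

0.67


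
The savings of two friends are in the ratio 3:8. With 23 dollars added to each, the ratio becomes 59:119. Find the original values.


Let A = 3k, B = 8k.
(3k + 23) / (8k + 23) = 59/119
Cross-multiply: 119(3k + 23) = 59(8k + 23)
357k + 2737 = 472k + 1357
357k - 472k = 1357 - 2737
-115k = -1380
k = -1380/-115 = 12
A = 3×12 = 36, B = 8×12 = 96
= A = 36, B = 96

A = 36, B = 96


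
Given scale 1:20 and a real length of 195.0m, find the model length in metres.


Model size = real / scale
= 195.0 / 20
= 9.7500 m

9.7500 m


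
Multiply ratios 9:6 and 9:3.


Compound ratio = (9×9) : (6×3)
= 81:18
GCD = 9
= 9:2

9:2


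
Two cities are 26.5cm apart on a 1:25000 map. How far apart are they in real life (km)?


Real distance = map distance × scale
= 26.5cm × 25000
= 662500 cm = 6625.0 m
= 6.625 km

6.625 km


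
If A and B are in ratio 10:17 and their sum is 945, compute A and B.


Let A = 10k, B = 17k.
10k + 17k = 945
27k = 945 → k = 945/27 = 35
A = 10×35 = 350, B = 17×35 = 595
= A = 350, B = 595

A = 350, B = 595


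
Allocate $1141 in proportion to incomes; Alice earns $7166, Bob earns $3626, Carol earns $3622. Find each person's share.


Total income = 7166 + 3626 + 3622 = $14414
Alice: $1141 × 7166/14414 = $567.25
Bob: $1141 × 3626/14414 = $287.03
Carol: $1141 × 3622/14414 = $286.71
= Alice: $567.25, Bob: $287.03, Carol: $286.71

Alice: $567.25, Bob: $287.03, Carol: $286.71


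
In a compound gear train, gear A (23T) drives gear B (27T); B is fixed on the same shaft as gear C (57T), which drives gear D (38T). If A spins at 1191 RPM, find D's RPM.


Stage 1: RPM_B = RPM_A × t_A/t_B = 1191 × 23/27 = 27393/27 ≈ 1014.56
B and C share a shaft → RPM_C = RPM_B
Stage 2: RPM_D = RPM_C × t_C/t_D = RPM_A × (t_A×t_C)/(t_B×t_D)
Overall ratio = (23×57)/(27×38) = 1311/1026
RPM_D = 1191 × 1311/1026 = 1561401/1026
≈ 1521.83 RPM

1521.83 RPM


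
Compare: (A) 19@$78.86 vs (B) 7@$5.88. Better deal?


Deal A: $78.86/19 = $4.1505/unit
Deal B: $5.88/7 = $0.8400/unit
B is cheaper per unit
= Deal B

Deal B


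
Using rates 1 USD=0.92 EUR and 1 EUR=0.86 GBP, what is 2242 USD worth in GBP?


Step 1: 2242 USD × 0.92 = 2062.64 EUR
Step 2: 2062.64 EUR × 0.86 = 1773.87 GBP
Implied rate USD→GBP = 0.92 × 0.86 = 0.7912
= 1773.87 GBP

1773.87 GBP


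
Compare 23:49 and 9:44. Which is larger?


23/49 = 0.4694
9/44 = 0.2045
0.4694 > 0.2045, so 23:49 is greater
= 23:49

23:49


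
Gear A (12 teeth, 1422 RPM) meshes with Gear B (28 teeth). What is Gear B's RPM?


Gear ratio = 12:28 = 3:7
RPM_B = RPM_A × (teeth_A / teeth_B)
= 1422 × (12/28)
= 609.4 RPM

609.4 RPM


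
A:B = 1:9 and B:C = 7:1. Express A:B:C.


Match B: multiply A:B by 7 → 7:63
Multiply B:C by 9 → 63:9
Combined: 7:63:9
GCD = 1
= 7:63:9

7:63:9


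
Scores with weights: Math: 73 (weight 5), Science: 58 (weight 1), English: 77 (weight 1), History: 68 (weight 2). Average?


Numerator = 73×5 + 58×1 + 77×1 + 68×2
= 365 + 58 + 77 + 136
= 636
Total weight = 9
Weighted avg = 636/9
= 70.67

70.67


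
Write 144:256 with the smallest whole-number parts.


GCD(144, 256) = 16
144/16 : 256/16
= 9:16

9:16


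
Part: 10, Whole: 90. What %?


Percentage = (part / whole) × 100
= (10 / 90) × 100
≈ 11.11%

11.11%


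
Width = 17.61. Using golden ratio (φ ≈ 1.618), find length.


φ = (1 + √5) / 2 ≈ 1.618
Length = width × φ = 17.61 × 1.618 = 28.49298
≈ 28.49

28.49


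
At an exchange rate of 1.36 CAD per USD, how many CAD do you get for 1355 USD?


Amount × rate = 1355 × 1.36
= 1842.80 CAD

1842.80 CAD


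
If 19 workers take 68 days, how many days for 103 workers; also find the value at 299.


Inverse proportion: x × y = constant
k = 19 × 68 = 1292
At x=103: k/103 = 12.54
At x=299: k/299 = 4.32
= 12.54 and 4.32

12.54 and 4.32


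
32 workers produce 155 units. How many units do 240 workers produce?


Direct proportion: y/x = constant
k = 155/32 ≈ 4.8438
y₂ = k × 240 = 155 × 240 / 32 = 37200/32
= 1162.50

1162.50


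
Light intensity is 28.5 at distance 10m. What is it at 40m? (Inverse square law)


I₁d₁² = I₂d₂²
I₂ = I₁ × (d₁/d₂)²
= 28.5 × (10/40)²
= 28.5 × 100/1600
= 2850/1600
≈ 1.7813

1.7813


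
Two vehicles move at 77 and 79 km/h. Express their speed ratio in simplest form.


Ratio = 77:79
GCD = 1
Simplified = 77:79
Time ratio (same distance) = 79:77
Speed ratio = 77:79

77:79


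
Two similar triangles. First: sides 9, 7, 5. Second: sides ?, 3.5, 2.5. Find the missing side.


Scale factor = 3.5/7 = 0.5
Missing side = 9 × 0.5
= 4.5

4.5


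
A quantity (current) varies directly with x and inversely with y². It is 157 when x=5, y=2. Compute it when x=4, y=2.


z = k·x/y²
Solve for k using the known point: k = z·y²/x = 157×4/5 = 628/5 = 125.6000
Now evaluate at x=4, y=2:
z = k × 4 / 4 = (628 × 4) / (5 × 4) = 2512/20
= 125.6000

125.6000


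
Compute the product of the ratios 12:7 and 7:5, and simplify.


Compound ratio = (12×7) : (7×5)
= 84:35
GCD = 7
= 12:5

12:5


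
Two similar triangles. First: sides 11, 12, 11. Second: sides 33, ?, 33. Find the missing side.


Scale factor = 33/11 = 3
Missing side = 12 × 3
= 36.0

36.0


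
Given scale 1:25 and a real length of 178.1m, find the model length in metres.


Model size = real / scale
= 178.1 / 25
= 7.1240 m

7.1240 m


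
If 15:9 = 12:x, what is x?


Cross multiply: 15 × x = 9 × 12
15x = 108
x = 108 / 15
= 7.20

7.20


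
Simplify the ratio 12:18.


GCD(12, 18) = 6
12/6 : 18/6
= 2:3

2:3


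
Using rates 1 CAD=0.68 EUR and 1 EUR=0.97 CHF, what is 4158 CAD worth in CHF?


Step 1: 4158 CAD × 0.68 = 2827.44 EUR
Step 2: 2827.44 EUR × 0.97 = 2742.62 CHF
Implied rate CAD→CHF = 0.68 × 0.97 = 0.6596
= 2742.62 CHF

2742.62 CHF


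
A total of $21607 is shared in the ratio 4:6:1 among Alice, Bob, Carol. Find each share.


Total parts = 4 + 6 + 1 = 11
Alice: 21607 × 4/11 = 7857.09
Bob: 21607 × 6/11 = 11785.64
Carol: 21607 × 1/11 = 1964.27
= Alice: $7857.09, Bob: $11785.64, Carol: $1964.27

Alice: $7857.09, Bob: $11785.64, Carol: $1964.27


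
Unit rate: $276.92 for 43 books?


Unit rate = total / quantity
= 276.92 / 43
= $6.44 per unit

$6.44 per unit


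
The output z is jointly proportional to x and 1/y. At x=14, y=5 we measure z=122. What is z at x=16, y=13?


z = k·x/y
Solve for k using the known point: k = z·y/x = 122×5/14 = 610/14 ≈ 43.5714
Now evaluate at x=16, y=13:
z = k × 16 / 13 = (610 × 16) / (14 × 13) = 9760/182
≈ 53.6264

53.6264


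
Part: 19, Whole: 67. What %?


Percentage = (part / whole) × 100
= (19 / 67) × 100
≈ 28.36%

28.36%


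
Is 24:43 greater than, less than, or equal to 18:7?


24/43 = 0.5581
18/7 = 2.5714
0.5581 < 2.5714, so 24:43 is less
= less than

less than


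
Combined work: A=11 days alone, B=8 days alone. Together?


Rate of A = 1/11 per day
Rate of B = 1/8 per day
Combined rate = 1/11 + 1/8 = 19/88 ≈ 0.2159 per day
Days = 1 / combined rate = 88/19
≈ 4.63 days

4.63 days


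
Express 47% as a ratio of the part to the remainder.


47% means 47 parts out of 100; remainder = 53
Part : remainder = 47:53
GCD = 1
= 47:53

47:53


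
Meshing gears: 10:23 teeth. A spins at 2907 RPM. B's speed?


Gear ratio = 10:23 = 10:23
RPM_B = RPM_A × (teeth_A / teeth_B)
= 2907 × (10/23)
= 1263.9 RPM

1263.9 RPM


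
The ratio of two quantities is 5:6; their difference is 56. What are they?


Let A = 5k, B = 6k.
6k - 5k = 56
1k = 56 → k = 56/1 = 56
A = 5×56 = 280, B = 6×56 = 336
= A = 280, B = 336

A = 280, B = 336


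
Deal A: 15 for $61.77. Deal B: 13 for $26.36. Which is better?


Deal A: $61.77/15 = $4.1180/unit
Deal B: $26.36/13 = $2.0277/unit
B is cheaper per unit
= Deal B

Deal B


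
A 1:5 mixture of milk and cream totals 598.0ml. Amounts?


Total parts = 1 + 5 = 6
milk: 598.0 × 1/6 = 99.7ml
cream: 598.0 × 5/6 = 498.3ml
= 99.7ml and 498.3ml

99.7ml and 498.3ml


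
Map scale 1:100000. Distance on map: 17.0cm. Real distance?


Real distance = map distance × scale
= 17.0cm × 100000
= 1700000 cm = 17000.0 m
= 17.000 km

17.000 km


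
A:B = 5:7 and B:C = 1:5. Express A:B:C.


Match B: multiply A:B by 1 → 5:7
Multiply B:C by 7 → 7:35
Combined: 5:7:35
GCD = 1
= 5:7:35

5:7:35


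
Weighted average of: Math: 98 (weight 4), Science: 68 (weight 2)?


Numerator = 98×4 + 68×2
= 392 + 136
= 528
Total weight = 6
Weighted avg = 528/6
= 88.00

88.00


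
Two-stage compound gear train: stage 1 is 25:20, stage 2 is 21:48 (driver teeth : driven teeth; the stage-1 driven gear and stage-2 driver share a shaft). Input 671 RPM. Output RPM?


Stage 1: RPM_B = RPM_A × t_A/t_B = 671 × 25/20 = 16775/20 = 838.75
B and C share a shaft → RPM_C = RPM_B
Stage 2: RPM_D = RPM_C × t_C/t_D = RPM_A × (t_A×t_C)/(t_B×t_D)
Overall ratio = (25×21)/(20×48) = 525/960
RPM_D = 671 × 525/960 = 352275/960
≈ 366.95 RPM

366.95 RPM


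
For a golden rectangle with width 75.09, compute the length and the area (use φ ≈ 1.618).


φ = (1 + √5) / 2 ≈ 1.618
Length = width × φ = 75.09 × 1.618 = 121.49562
≈ 121.50
Area = width × length = 75.09 × 121.49562 = 9123.1061058 ≈ 9123.11
= Length: 121.50, Area: 9123.11

Length: 121.50, Area: 9123.11


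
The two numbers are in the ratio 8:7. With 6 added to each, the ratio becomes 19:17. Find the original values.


Let A = 8k, B = 7k.
(8k + 6) / (7k + 6) = 19/17
Cross-multiply: 17(8k + 6) = 19(7k + 6)
136k + 102 = 133k + 114
136k - 133k = 114 - 102
3k = 12
k = 12/3 = 4
A = 8×4 = 32, B = 7×4 = 28
= A = 32, B = 28

A = 32, B = 28


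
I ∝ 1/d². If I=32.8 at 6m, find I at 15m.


I₁d₁² = I₂d₂²
I₂ = I₁ × (d₁/d₂)²
= 32.8 × (6/15)²
= 32.8 × 36/225
= 1180.8/225
= 5.2480

5.2480


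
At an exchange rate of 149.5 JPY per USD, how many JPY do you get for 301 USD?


Amount × rate = 301 × 149.5
= 44999.50 JPY

44999.50 JPY


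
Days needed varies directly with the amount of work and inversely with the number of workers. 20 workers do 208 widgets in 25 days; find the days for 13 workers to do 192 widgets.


Days ∝ work / workers, so d₂ = d₁ × (m₁/m₂) × (w₂/w₁)
Workers factor (inverse): 20/13 ≈ 1.5385
Work factor (direct): 192/208 ≈ 0.9231
d₂ = 25 × 20/13 × 192/208 = (25 × 20 × 192) / (13 × 208) = 96000/2704
≈ 35.50 days

35.50 days


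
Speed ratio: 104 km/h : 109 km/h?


Ratio = 104:109
GCD = 1
Simplified = 104:109
Time ratio (same distance) = 109:104
Speed ratio = 104:109

104:109


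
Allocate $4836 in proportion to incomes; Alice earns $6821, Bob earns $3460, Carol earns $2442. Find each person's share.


Total income = 6821 + 3460 + 2442 = $12723
Alice: $4836 × 6821/12723 = $2592.66
Bob: $4836 × 3460/12723 = $1315.14
Carol: $4836 × 2442/12723 = $928.20
= Alice: $2592.66, Bob: $1315.14, Carol: $928.20

Alice: $2592.66, Bob: $1315.14, Carol: $928.20


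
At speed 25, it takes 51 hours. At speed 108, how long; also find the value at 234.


Inverse proportion: x × y = constant
k = 25 × 51 = 1275
At x=108: k/108 = 11.81
At x=234: k/234 = 5.45
= 11.81 and 5.45

11.81 and 5.45


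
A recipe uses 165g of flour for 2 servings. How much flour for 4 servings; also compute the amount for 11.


Direct proportion: y/x = constant
k = 165/2 = 82.5000
y at x=4: k × 4 = 165 × 4 / 2 = 660/2 = 330.00
y at x=11: k × 11 = 165 × 11 / 2 = 1815/2 = 907.50
= 330.00 and 907.50

330.00 and 907.50


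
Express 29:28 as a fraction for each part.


Total parts = 29 + 28 = 57
First part: 29/57 = 29/57
Second part: 28/57 = 28/57
= 29/57 and 28/57

29/57 and 28/57


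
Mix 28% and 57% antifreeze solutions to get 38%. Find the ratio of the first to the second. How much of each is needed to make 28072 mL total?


Let x parts of 28% mix with y parts of 57%.
28x + 57y = 38(x + y)
28x + 57y = 38x + 38y
x(28 - 38) = y(38 - 57)
x/y = (57 - 38)/(38 - 28) = 19/10
Simplify: 19:10
Total parts = 29; one part = 28072/29 = 968.00 mL
28% solution: 19×968.00 = 18392.00 mL
57% solution: 10×968.00 = 9680.00 mL
= ratio 19:10; 18392.00 mL and 9680.00 mL

ratio 19:10; 18392.00 mL and 9680.00 mL


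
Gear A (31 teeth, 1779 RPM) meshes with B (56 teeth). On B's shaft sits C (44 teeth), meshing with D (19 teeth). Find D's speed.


Stage 1: RPM_B = RPM_A × t_A/t_B = 1779 × 31/56 = 55149/56 ≈ 984.80
B and C share a shaft → RPM_C = RPM_B
Stage 2: RPM_D = RPM_C × t_C/t_D = RPM_A × (t_A×t_C)/(t_B×t_D)
Overall ratio = (31×44)/(56×19) = 1364/1064
RPM_D = 1779 × 1364/1064 = 2426556/1064
≈ 2280.60 RPM

2280.60 RPM


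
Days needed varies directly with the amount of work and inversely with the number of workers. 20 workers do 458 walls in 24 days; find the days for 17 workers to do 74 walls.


Days ∝ work / workers, so d₂ = d₁ × (m₁/m₂) × (w₂/w₁)
Workers factor (inverse): 20/17 ≈ 1.1765
Work factor (direct): 74/458 ≈ 0.1616
d₂ = 24 × 20/17 × 74/458 = (24 × 20 × 74) / (17 × 458) = 35520/7786
≈ 4.56 days

4.56 days


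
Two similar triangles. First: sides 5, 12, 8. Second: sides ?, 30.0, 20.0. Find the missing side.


Scale factor = 30.0/12 = 2.5
Missing side = 5 × 2.5
= 12.5

12.5


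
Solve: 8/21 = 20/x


Cross multiply: 8 × x = 21 × 20
8x = 420
x = 420 / 8
= 52.50

52.50


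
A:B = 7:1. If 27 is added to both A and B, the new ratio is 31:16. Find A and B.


Let A = 7k, B = 1k.
(7k + 27) / (1k + 27) = 31/16
Cross-multiply: 16(7k + 27) = 31(1k + 27)
112k + 432 = 31k + 837
112k - 31k = 837 - 432
81k = 405
k = 405/81 = 5
A = 7×5 = 35, B = 1×5 = 5
= A = 35, B = 5

A = 35, B = 5


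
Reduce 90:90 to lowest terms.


GCD(90, 90) = 90
90/90 : 90/90
= 1:1

1:1


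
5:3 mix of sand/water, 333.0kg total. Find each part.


Total parts = 5 + 3 = 8
sand: 333.0 × 5/8 = 208.1kg
water: 333.0 × 3/8 = 124.9kg
= 208.1kg and 124.9kg

208.1kg and 124.9kg


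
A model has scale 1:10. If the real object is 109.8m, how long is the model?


Model size = real / scale
= 109.8 / 10
= 10.9800 m

10.9800 m


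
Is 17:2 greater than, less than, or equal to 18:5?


17/2 = 8.5000
18/5 = 3.6000
8.5000 > 3.6000, so 17:2 is greater
= greater than

greater than


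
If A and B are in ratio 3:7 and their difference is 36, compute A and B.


Let A = 3k, B = 7k.
7k - 3k = 36
4k = 36 → k = 36/4 = 9
A = 3×9 = 27, B = 7×9 = 63
= A = 27, B = 63

A = 27, B = 63


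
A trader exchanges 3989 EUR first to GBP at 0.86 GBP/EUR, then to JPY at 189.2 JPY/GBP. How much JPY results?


Step 1: 3989 EUR × 0.86 = 3430.54 GBP
Step 2: 3430.54 GBP × 189.2 = 649058.17 JPY
Implied rate EUR→JPY = 0.86 × 189.2 = 162.7120
= 649058.17 JPY

649058.17 JPY


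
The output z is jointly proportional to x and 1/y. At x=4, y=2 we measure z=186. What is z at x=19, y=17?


z = k·x/y
Solve for k using the known point: k = z·y/x = 186×2/4 = 372/4 = 93.0000
Now evaluate at x=19, y=17:
z = k × 19 / 17 = (372 × 19) / (4 × 17) = 7068/68
≈ 103.9412

103.9412


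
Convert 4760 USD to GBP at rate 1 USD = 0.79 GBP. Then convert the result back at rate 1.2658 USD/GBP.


Amount × rate = 4760 × 0.79 = 3760.40 GBP
Round-trip: 3760.40 × 1.2658 = 4759.91 USD
= 3760.40 GBP, then 4759.91 USD

3760.40 GBP, then 4759.91 USD


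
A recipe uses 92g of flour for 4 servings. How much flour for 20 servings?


Direct proportion: y/x = constant
k = 92/4 = 23.0000
y₂ = k × 20 = 92 × 20 / 4 = 1840/4
= 460.00

460.00


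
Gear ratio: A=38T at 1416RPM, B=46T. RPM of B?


Gear ratio = 38:46 = 19:23
RPM_B = RPM_A × (teeth_A / teeth_B)
= 1416 × (38/46)
= 1169.7 RPM

1169.7 RPM


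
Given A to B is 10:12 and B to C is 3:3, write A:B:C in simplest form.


Match B: multiply A:B by 3 → 30:36
Multiply B:C by 12 → 36:36
Combined: 30:36:36
GCD = 6
= 5:6:6

5:6:6


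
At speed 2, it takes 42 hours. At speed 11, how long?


Inverse proportion: x × y = constant
k = 2 × 42 = 84
y₂ = k / 11 = 84 / 11
= 7.64

7.64


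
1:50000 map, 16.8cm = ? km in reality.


Real distance = map distance × scale
= 16.8cm × 50000
= 840000 cm = 8400.0 m
= 8.400 km

8.400 km


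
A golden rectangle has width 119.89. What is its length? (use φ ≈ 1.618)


φ = (1 + √5) / 2 ≈ 1.618
Length = width × φ = 119.89 × 1.618 = 193.98202
≈ 193.98

193.98


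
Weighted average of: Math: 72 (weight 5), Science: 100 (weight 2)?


Numerator = 72×5 + 100×2
= 360 + 200
= 560
Total weight = 7
Weighted avg = 560/7
= 80.00

80.00


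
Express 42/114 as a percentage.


Percentage = (part / whole) × 100
= (42 / 114) × 100
≈ 36.84%

36.84%


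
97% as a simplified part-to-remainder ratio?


97% means 97 parts out of 100; remainder = 3
Part : remainder = 97:3
GCD = 1
= 97:3

97:3


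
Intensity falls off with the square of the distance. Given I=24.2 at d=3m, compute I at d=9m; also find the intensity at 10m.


I₁d₁² = I₂d₂²
I at 9m = 24.2 × (3/9)² = 24.2 × 9/81 = 217.8/81 ≈ 2.6889
I at 10m = 24.2 × (3/10)² = 24.2 × 9/100 = 217.8/100 = 2.1780
= 2.6889 and 2.1780

2.6889 and 2.1780


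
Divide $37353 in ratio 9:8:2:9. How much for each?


Total parts = 9 + 8 + 2 + 9 = 28
Part 1: 37353 × 9/28 = 12006.32
Part 2: 37353 × 8/28 = 10672.29
Part 3: 37353 × 2/28 = 2668.07
Part 4: 37353 × 9/28 = 12006.32
= Part 1: $12006.32, Part 2: $10672.29, Part 3: $2668.07, Part 4: $12006.32

Part 1: $12006.32, Part 2: $10672.29, Part 3: $2668.07, Part 4: $12006.32


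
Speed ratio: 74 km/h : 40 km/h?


Ratio = 74:40
GCD = 2
Simplified = 37:20
Time ratio (same distance) = 20:37
Speed ratio = 37:20

37:20


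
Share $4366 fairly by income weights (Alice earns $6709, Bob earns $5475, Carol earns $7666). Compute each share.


Total income = 6709 + 5475 + 7666 = $19850
Alice: $4366 × 6709/19850 = $1475.64
Bob: $4366 × 5475/19850 = $1204.22
Carol: $4366 × 7666/19850 = $1686.13
= Alice: $1475.64, Bob: $1204.22, Carol: $1686.13

Alice: $1475.64, Bob: $1204.22, Carol: $1686.13


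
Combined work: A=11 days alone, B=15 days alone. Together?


Rate of A = 1/11 per day
Rate of B = 1/15 per day
Combined rate = 1/11 + 1/15 = 26/165 ≈ 0.1576 per day
Days = 1 / combined rate = 165/26
≈ 6.35 days

6.35 days


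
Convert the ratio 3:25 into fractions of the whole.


Total parts = 3 + 25 = 28
First part: 3/28 = 3/28
Second part: 25/28 = 25/28
= 3/28 and 25/28

3/28 and 25/28


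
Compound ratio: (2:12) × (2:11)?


Compound ratio = (2×2) : (12×11)
= 4:132
GCD = 4
= 1:33

1:33


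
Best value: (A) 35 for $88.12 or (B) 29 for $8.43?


Deal A: $88.12/35 = $2.5177/unit
Deal B: $8.43/29 = $0.2907/unit
B is cheaper per unit
= Deal B

Deal B


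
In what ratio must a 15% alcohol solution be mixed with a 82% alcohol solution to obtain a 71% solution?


Let x parts of 15% mix with y parts of 82%.
15x + 82y = 71(x + y)
15x + 82y = 71x + 71y
x(15 - 71) = y(71 - 82)
x/y = (82 - 71)/(71 - 15) = 11/56
Simplify: 11:56
= 11:56

11:56


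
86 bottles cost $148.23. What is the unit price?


Unit rate = total / quantity
= 148.23 / 86
= $1.72 per unit

$1.72 per unit


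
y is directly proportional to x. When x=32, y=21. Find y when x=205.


Direct proportion: y/x = constant
k = 21/32 ≈ 0.6563
y₂ = k × 205 = 21 × 205 / 32 = 4305/32
≈ 134.53

134.53


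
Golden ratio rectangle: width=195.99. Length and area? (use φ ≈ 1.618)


φ = (1 + √5) / 2 ≈ 1.618
Length = width × φ = 195.99 × 1.618 = 317.11182
≈ 317.11
Area = width × length = 195.99 × 317.11182 = 62150.7456018 ≈ 62150.75
= Length: 317.11, Area: 62150.75

Length: 317.11, Area: 62150.75


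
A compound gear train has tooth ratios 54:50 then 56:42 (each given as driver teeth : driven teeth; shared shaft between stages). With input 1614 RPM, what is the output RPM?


Stage 1: RPM_B = RPM_A × t_A/t_B = 1614 × 54/50 = 87156/50 = 1743.12
B and C share a shaft → RPM_C = RPM_B
Stage 2: RPM_D = RPM_C × t_C/t_D = RPM_A × (t_A×t_C)/(t_B×t_D)
Overall ratio = (54×56)/(50×42) = 3024/2100
RPM_D = 1614 × 3024/2100 = 4880736/2100
= 2324.16 RPM

2324.16 RPM


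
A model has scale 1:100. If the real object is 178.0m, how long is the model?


Model size = real / scale
= 178.0 / 100
= 1.7800 m

1.7800 m


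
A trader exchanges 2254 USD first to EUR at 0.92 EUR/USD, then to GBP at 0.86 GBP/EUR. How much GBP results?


Step 1: 2254 USD × 0.92 = 2073.68 EUR
Step 2: 2073.68 EUR × 0.86 = 1783.36 GBP
Implied rate USD→GBP = 0.92 × 0.86 = 0.7912
= 1783.36 GBP

1783.36 GBP


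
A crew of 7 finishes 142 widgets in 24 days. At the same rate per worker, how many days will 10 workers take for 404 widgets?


Days ∝ work / workers, so d₂ = d₁ × (m₁/m₂) × (w₂/w₁)
Workers factor (inverse): 7/10 = 0.7000
Work factor (direct): 404/142 ≈ 2.8451
d₂ = 24 × 7/10 × 404/142 = (24 × 7 × 404) / (10 × 142) = 67872/1420
≈ 47.80 days

47.80 days


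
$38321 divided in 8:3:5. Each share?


Total parts = 8 + 3 + 5 = 16
Part 1: 38321 × 8/16 = 19160.50
Part 2: 38321 × 3/16 = 7185.19
Part 3: 38321 × 5/16 = 11975.31
= Part 1: $19160.50, Part 2: $7185.19, Part 3: $11975.31

Part 1: $19160.50, Part 2: $7185.19, Part 3: $11975.31


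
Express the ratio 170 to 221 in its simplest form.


GCD(170, 221) = 17
170/17 : 221/17
= 10:13

10:13


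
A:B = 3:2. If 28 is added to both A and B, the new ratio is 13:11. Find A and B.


Let A = 3k, B = 2k.
(3k + 28) / (2k + 28) = 13/11
Cross-multiply: 11(3k + 28) = 13(2k + 28)
33k + 308 = 26k + 364
33k - 26k = 364 - 308
7k = 56
k = 56/7 = 8
A = 3×8 = 24, B = 2×8 = 16
= A = 24, B = 16

A = 24, B = 16


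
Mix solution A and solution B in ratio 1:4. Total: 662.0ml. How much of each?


Total parts = 1 + 4 = 5
solution A: 662.0 × 1/5 = 132.4ml
solution B: 662.0 × 4/5 = 529.6ml
= 132.4ml and 529.6ml

132.4ml and 529.6ml


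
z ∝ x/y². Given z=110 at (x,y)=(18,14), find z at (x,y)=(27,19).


z = k·x/y²
Solve for k using the known point: k = z·y²/x = 110×196/18 = 21560/18 ≈ 1197.7778
Now evaluate at x=27, y=19:
z = k × 27 / 361 = (21560 × 27) / (18 × 361) = 582120/6498
≈ 89.5845

89.5845


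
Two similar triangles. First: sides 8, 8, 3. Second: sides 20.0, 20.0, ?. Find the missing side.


Scale factor = 20.0/8 = 2.5
Missing side = 3 × 2.5
= 7.5

7.5


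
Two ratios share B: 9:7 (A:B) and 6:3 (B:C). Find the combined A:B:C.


Match B: multiply A:B by 6 → 54:42
Multiply B:C by 7 → 42:21
Combined: 54:42:21
GCD = 3
= 18:14:7

18:14:7


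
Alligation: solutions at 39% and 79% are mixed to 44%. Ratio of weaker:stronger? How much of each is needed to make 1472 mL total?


Let x parts of 39% mix with y parts of 79%.
39x + 79y = 44(x + y)
39x + 79y = 44x + 44y
x(39 - 44) = y(44 - 79)
x/y = (79 - 44)/(44 - 39) = 35/5
Simplify: 7:1
Total parts = 8; one part = 1472/8 = 184.00 mL
39% solution: 7×184.00 = 1288.00 mL
79% solution: 1×184.00 = 184.00 mL
= ratio 7:1; 1288.00 mL and 184.00 mL

ratio 7:1; 1288.00 mL and 184.00 mL


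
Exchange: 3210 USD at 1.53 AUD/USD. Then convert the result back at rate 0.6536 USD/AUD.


Amount × rate = 3210 × 1.53 = 4911.30 AUD
Round-trip: 4911.30 × 0.6536 = 3210.03 USD
= 4911.30 AUD, then 3210.03 USD

4911.30 AUD, then 3210.03 USD


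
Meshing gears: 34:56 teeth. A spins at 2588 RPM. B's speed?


Gear ratio = 34:56 = 17:28
RPM_B = RPM_A × (teeth_A / teeth_B)
= 2588 × (34/56)
= 1571.3 RPM

1571.3 RPM


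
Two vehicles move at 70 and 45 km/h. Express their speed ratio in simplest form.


Ratio = 70:45
GCD = 5
Simplified = 14:9
Time ratio (same distance) = 9:14
Speed ratio = 14:9

14:9


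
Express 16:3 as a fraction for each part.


Total parts = 16 + 3 = 19
First part: 16/19 = 16/19
Second part: 3/19 = 3/19
= 16/19 and 3/19

16/19 and 3/19


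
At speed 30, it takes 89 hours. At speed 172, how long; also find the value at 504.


Inverse proportion: x × y = constant
k = 30 × 89 = 2670
At x=172: k/172 = 15.52
At x=504: k/504 = 5.30
= 15.52 and 5.30

15.52 and 5.30


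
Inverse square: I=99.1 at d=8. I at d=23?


I₁d₁² = I₂d₂²
I₂ = I₁ × (d₁/d₂)²
= 99.1 × (8/23)²
= 99.1 × 64/529
= 6342.4/529
≈ 11.9894

11.9894


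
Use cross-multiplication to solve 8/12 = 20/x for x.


Cross multiply: 8 × x = 12 × 20
8x = 240
x = 240 / 8
= 30.00

30.00


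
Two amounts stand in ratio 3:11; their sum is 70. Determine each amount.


Let A = 3k, B = 11k.
3k + 11k = 70
14k = 70 → k = 70/14 = 5
A = 3×5 = 15, B = 11×5 = 55
= A = 15, B = 55

A = 15, B = 55


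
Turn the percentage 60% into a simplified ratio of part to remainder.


60% means 60 parts out of 100; remainder = 40
Part : remainder = 60:40
GCD = 20
= 3:2

3:2


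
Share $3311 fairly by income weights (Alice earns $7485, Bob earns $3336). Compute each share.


Total income = 7485 + 3336 = $10821
Alice: $3311 × 7485/10821 = $2290.25
Bob: $3311 × 3336/10821 = $1020.75
= Alice: $2290.25, Bob: $1020.75

Alice: $2290.25, Bob: $1020.75


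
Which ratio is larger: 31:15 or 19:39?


31/15 = 2.0667
19/39 = 0.4872
2.0667 > 0.4872, so 31:15 is greater
= 31:15

31:15


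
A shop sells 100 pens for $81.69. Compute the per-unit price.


Unit rate = total / quantity
= 81.69 / 100
= $0.82 per unit

$0.82 per unit


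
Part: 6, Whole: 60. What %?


Percentage = (part / whole) × 100
= (6 / 60) × 100
= 10.00%

10.00%


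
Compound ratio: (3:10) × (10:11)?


Compound ratio = (3×10) : (10×11)
= 30:110
GCD = 10
= 3:11

3:11


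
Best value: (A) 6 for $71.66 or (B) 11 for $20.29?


Deal A: $71.66/6 = $11.9433/unit
Deal B: $20.29/11 = $1.8445/unit
B is cheaper per unit
= Deal B

Deal B


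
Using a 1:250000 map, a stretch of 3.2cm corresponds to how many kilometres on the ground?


Real distance = map distance × scale
= 3.2cm × 250000
= 800000 cm = 8000.0 m
= 8.000 km

8.000 km


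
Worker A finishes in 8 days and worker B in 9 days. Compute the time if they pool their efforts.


Rate of A = 1/8 per day
Rate of B = 1/9 per day
Combined rate = 1/8 + 1/9 = 17/72 ≈ 0.2361 per day
Days = 1 / combined rate = 72/17
≈ 4.24 days

4.24 days


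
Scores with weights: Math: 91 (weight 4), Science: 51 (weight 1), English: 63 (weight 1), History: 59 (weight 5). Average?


Numerator = 91×4 + 51×1 + 63×1 + 59×5
= 364 + 51 + 63 + 295
= 773
Total weight = 11
Weighted avg = 773/11
= 70.27

70.27


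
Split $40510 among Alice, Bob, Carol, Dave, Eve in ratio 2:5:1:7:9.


Total parts = 2 + 5 + 1 + 7 + 9 = 24
Alice: 40510 × 2/24 = 3375.83
Bob: 40510 × 5/24 = 8439.58
Carol: 40510 × 1/24 = 1687.92
Dave: 40510 × 7/24 = 11815.42
Eve: 40510 × 9/24 = 15191.25
= Alice: $3375.83, Bob: $8439.58, Carol: $1687.92, Dave: $11815.42, Eve: $15191.25

Alice: $3375.83, Bob: $8439.58, Carol: $1687.92, Dave: $11815.42, Eve: $15191.25


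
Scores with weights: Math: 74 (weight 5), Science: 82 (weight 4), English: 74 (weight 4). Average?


Numerator = 74×5 + 82×4 + 74×4
= 370 + 328 + 296
= 994
Total weight = 13
Weighted avg = 994/13
= 76.46

76.46
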